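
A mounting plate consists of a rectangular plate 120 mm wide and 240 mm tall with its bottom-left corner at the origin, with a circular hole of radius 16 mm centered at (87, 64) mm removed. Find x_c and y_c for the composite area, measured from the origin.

plate: A = 120 × 240 = 28800.00, centroid at (60.00, 120.00).
hole: A = −π·16² = -804.25, centroid at (87.00, 64.00).
ΣA = 27995.75 mm², ΣAx_c = 1658030.45 mm³, ΣAy_c = 3404528.15 mm³.
x_c = 1658030.45/27995.75 = 59.22 mm; y_c = 3404528.15/27995.75 = 121.61 mm.

x_c = 59.22 mm, y_c = 121.61 mm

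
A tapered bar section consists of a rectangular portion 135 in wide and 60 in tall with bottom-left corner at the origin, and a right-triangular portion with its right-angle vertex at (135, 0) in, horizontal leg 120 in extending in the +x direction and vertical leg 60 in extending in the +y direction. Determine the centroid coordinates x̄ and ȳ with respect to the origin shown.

x̄ = 100.58 in, ȳ = 26.92 in

rectangular portion: A = 135 × 60 = 8100.00, centroid at (67.50, 30.00).
triangular portion: A = ½·120·60 = 3600.00, centroid at (175.00, 20.00).
ΣA = 11700.00 in², ΣAx̄ = 1176750.00 in³, ΣAȳ = 315000.00 in³.
x̄ = 1176750.00/11700.00 = 100.58 in; ȳ = 315000.00/11700.00 = 26.92 in.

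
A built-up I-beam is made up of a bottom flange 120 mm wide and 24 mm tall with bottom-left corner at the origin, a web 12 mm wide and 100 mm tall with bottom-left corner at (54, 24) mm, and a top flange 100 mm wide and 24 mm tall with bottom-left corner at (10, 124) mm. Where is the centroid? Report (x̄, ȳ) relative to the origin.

x̄ = 60.00 mm, ȳ = 69.41 mm

Part | A | x̄ᵢ | ȳᵢ | A·x̄ᵢ | A·ȳᵢ
bottom flange | 2880.00 | 60.00 | 12.00 | 172800.00 | 34560.00
web | 1200.00 | 60.00 | 74.00 | 72000.00 | 88800.00
top flange | 2400.00 | 60.00 | 136.00 | 144000.00 | 326400.00
Σ | 6480.00 |  |  | 388800.00 | 449760.00
x̄ = 388800.00 / 6480.00 = 60.00 mm
ȳ = 449760.00 / 6480.00 = 69.41 mm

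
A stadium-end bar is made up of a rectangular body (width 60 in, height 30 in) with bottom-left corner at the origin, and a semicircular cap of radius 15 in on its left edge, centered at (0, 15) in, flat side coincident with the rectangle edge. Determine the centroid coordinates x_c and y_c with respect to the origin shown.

rectangular body: A = 60 × 30 = 1800.00, centroid at (30.00, 15.00).
semicircular end: A = ½π·15² = 353.43, centroid at (-6.37, 15.00).
ΣA = 2153.43 in²
ΣAx_c = (1800.00)(30.00) + (353.43)(-6.37) = 51750.00 in³
ΣAy_c = (1800.00)(15.00) + (353.43)(15.00) = 32301.44 in³
x_c = 51750.00 / 2153.43 = 24.03 in
y_c = 32301.44 / 2153.43 = 15.00 in

x_c = 24.03 in, y_c = 15.00 in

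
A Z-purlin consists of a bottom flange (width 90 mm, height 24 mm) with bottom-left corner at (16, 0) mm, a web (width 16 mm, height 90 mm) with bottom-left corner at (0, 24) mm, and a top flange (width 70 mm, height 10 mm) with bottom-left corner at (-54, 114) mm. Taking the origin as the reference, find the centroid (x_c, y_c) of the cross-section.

x_c = 30.23 mm, y_c = 48.51 mm

Part | A | x̄ᵢ | ȳᵢ | A·x̄ᵢ | A·ȳᵢ
bottom flange | 2160.00 | 61.00 | 12.00 | 131760.00 | 25920.00
web | 1440.00 | 8.00 | 69.00 | 11520.00 | 99360.00
top flange | 700.00 | -19.00 | 119.00 | -13300.00 | 83300.00
Σ | 4300.00 |  |  | 129980.00 | 208580.00
x_c = 129980.00 / 4300.00 = 30.23 mm
y_c = 208580.00 / 4300.00 = 48.51 mm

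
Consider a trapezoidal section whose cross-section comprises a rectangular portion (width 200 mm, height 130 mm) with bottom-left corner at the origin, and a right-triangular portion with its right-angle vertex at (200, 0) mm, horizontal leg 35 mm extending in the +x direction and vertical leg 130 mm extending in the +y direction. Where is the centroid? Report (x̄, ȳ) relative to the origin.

Part | A | x̄ᵢ | ȳᵢ | A·x̄ᵢ | A·ȳᵢ
rectangular portion | 26000.00 | 100.00 | 65.00 | 2600000.00 | 1690000.00
triangular portion | 2275.00 | 211.67 | 43.33 | 481541.67 | 98583.33
Σ | 28275.00 |  |  | 3081541.67 | 1788583.33
x̄ = 3081541.67 / 28275.00 = 108.98 mm
ȳ = 1788583.33 / 28275.00 = 63.26 mm

x̄ = 108.98 mm, ȳ = 63.26 mm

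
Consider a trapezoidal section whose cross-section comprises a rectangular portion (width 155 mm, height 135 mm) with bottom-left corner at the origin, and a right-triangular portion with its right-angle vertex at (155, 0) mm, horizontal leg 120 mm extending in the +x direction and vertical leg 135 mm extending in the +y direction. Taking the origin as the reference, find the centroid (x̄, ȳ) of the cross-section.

x̄ = 110.29 mm, ȳ = 61.22 mm

Part | A | x̄ᵢ | ȳᵢ | A·x̄ᵢ | A·ȳᵢ
rectangular portion | 20925.00 | 77.50 | 67.50 | 1621687.50 | 1412437.50
triangular portion | 8100.00 | 195.00 | 45.00 | 1579500.00 | 364500.00
Σ | 29025.00 |  |  | 3201187.50 | 1776937.50
x̄ = 3201187.50 / 29025.00 = 110.29 mm
ȳ = 1776937.50 / 29025.00 = 61.22 mm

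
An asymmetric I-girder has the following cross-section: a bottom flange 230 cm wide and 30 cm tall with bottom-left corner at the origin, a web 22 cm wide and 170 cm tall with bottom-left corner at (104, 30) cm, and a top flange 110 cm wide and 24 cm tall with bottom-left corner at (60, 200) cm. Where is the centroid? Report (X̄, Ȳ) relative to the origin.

X̄ = 115.00 cm, Ȳ = 82.33 cm

bottom flange: A = 230 × 30 = 6900.00, centroid at (115.00, 15.00).
web: A = 22 × 170 = 3740.00, centroid at (115.00, 115.00).
top flange: A = 110 × 24 = 2640.00, centroid at (115.00, 212.00).
ΣA = 13280.00 cm²
ΣAX̄ = (6900.00)(115.00) + (3740.00)(115.00) + (2640.00)(115.00) = 1527200.00 cm³
ΣAȲ = (6900.00)(15.00) + (3740.00)(115.00) + (2640.00)(212.00) = 1093280.00 cm³
X̄ = 1527200.00 / 13280.00 = 115.00 cm
Ȳ = 1093280.00 / 13280.00 = 82.33 cm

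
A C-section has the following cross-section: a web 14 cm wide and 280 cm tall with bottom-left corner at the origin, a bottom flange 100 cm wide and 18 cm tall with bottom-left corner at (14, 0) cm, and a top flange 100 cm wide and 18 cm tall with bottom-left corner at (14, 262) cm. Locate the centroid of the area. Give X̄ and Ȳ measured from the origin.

X̄ = 34.29 cm, Ȳ = 140.00 cm

web: A = 14 × 280 = 3920.00, centroid at (7.00, 140.00).
bottom flange: A = 100 × 18 = 1800.00, centroid at (64.00, 9.00).
top flange: A = 100 × 18 = 1800.00, centroid at (64.00, 271.00).
ΣA = 7520.00 cm², ΣAX̄ = 257840.00 cm³, ΣAȲ = 1052800.00 cm³.
X̄ = 257840.00/7520.00 = 34.29 cm; Ȳ = 1052800.00/7520.00 = 140.00 cm.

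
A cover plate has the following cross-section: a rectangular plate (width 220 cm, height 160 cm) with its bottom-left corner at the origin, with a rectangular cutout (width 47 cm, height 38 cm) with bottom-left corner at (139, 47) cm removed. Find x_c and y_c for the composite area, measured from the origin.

x_c = 107.19 cm, y_c = 80.75 cm

Part | A | x̄ᵢ | ȳᵢ | A·x̄ᵢ | A·ȳᵢ
plate | 35200.00 | 110.00 | 80.00 | 3872000.00 | 2816000.00
hole | -1786.00 | 162.50 | 66.00 | -290225.00 | -117876.00
Σ | 33414.00 |  |  | 3581775.00 | 2698124.00
x_c = 3581775.00 / 33414.00 = 107.19 cm
y_c = 2698124.00 / 33414.00 = 80.75 cm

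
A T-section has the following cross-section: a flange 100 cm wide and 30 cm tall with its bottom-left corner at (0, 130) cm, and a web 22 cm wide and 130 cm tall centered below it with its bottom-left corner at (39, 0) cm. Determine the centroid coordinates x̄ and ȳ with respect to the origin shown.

x̄ = 50.00 cm, ȳ = 105.96 cm

web: A = 22 × 130 = 2860.00, centroid at (50.00, 65.00).
flange: A = 100 × 30 = 3000.00, centroid at (50.00, 145.00).
ΣA = 5860.00 cm², ΣAx̄ = 293000.00 cm³, ΣAȳ = 620900.00 cm³.
x̄ = 293000.00/5860.00 = 50.00 cm; ȳ = 620900.00/5860.00 = 105.96 cm.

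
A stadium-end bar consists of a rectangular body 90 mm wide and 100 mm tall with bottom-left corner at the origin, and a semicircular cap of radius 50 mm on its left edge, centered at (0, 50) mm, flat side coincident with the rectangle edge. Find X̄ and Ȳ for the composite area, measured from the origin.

X̄ = 24.88 mm, Ȳ = 50.00 mm

Part | A | x̄ᵢ | ȳᵢ | A·x̄ᵢ | A·ȳᵢ
rectangular body | 9000.00 | 45.00 | 50.00 | 405000.00 | 450000.00
semicircular end | 3926.99 | -21.22 | 50.00 | -83333.33 | 196349.54
Σ | 12926.99 |  |  | 321666.67 | 646349.54
X̄ = 321666.67 / 12926.99 = 24.88 mm
Ȳ = 646349.54 / 12926.99 = 50.00 mm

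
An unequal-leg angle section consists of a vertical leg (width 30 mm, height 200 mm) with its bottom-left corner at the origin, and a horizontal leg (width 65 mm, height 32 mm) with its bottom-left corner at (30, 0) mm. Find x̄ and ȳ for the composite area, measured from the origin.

x̄ = 27.23 mm, ȳ = 78.38 mm

vertical leg: A = 30 × 200 = 6000.00, centroid at (15.00, 100.00).
horizontal leg: A = 65 × 32 = 2080.00, centroid at (62.50, 16.00).
ΣA = 8080.00 mm²
ΣAx̄ = (6000.00)(15.00) + (2080.00)(62.50) = 220000.00 mm³
ΣAȳ = (6000.00)(100.00) + (2080.00)(16.00) = 633280.00 mm³
x̄ = 220000.00 / 8080.00 = 27.23 mm
ȳ = 633280.00 / 8080.00 = 78.38 mm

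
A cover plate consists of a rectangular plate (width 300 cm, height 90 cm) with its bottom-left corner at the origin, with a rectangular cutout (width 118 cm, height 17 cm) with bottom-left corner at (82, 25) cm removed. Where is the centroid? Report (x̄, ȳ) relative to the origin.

Part | A | x̄ᵢ | ȳᵢ | A·x̄ᵢ | A·ȳᵢ
plate | 27000.00 | 150.00 | 45.00 | 4050000.00 | 1215000.00
hole | -2006.00 | 141.00 | 33.50 | -282846.00 | -67201.00
Σ | 24994.00 |  |  | 3767154.00 | 1147799.00
x̄ = 3767154.00 / 24994.00 = 150.72 cm
ȳ = 1147799.00 / 24994.00 = 45.92 cm

x̄ = 150.72 cm, ȳ = 45.92 cm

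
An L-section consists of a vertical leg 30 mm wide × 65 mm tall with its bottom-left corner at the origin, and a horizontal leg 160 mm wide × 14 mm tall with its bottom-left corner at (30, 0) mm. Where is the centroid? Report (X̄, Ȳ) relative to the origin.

X̄ = 65.79 mm, Ȳ = 18.87 mm

vertical leg: A = 30 × 65 = 1950.00, centroid at (15.00, 32.50).
horizontal leg: A = 160 × 14 = 2240.00, centroid at (110.00, 7.00).
ΣA = 4190.00 mm²
ΣAX̄ = (1950.00)(15.00) + (2240.00)(110.00) = 275650.00 mm³
ΣAȲ = (1950.00)(32.50) + (2240.00)(7.00) = 79055.00 mm³
X̄ = 275650.00 / 4190.00 = 65.79 mm
Ȳ = 79055.00 / 4190.00 = 18.87 mm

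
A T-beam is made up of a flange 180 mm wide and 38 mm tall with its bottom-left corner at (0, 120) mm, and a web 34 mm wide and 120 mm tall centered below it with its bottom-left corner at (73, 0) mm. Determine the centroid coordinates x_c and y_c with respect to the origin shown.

x_c = 90.00 mm, y_c = 109.48 mm

web: A = 34 × 120 = 4080.00, centroid at (90.00, 60.00).
flange: A = 180 × 38 = 6840.00, centroid at (90.00, 139.00).
ΣA = 10920.00 mm², ΣAx_c = 982800.00 mm³, ΣAy_c = 1195560.00 mm³.
x_c = 982800.00/10920.00 = 90.00 mm; y_c = 1195560.00/10920.00 = 109.48 mm.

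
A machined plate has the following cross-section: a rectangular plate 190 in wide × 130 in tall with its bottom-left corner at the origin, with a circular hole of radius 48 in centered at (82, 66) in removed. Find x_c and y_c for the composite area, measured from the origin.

plate: A = 190 × 130 = 24700.00, centroid at (95.00, 65.00).
hole: A = −π·48² = -7238.23, centroid at (82.00, 66.00).
ΣA = 17461.77 in², ΣAx_c = 1752965.18 in³, ΣAy_c = 1127776.85 in³.
x_c = 1752965.18/17461.77 = 100.39 in; y_c = 1127776.85/17461.77 = 64.59 in.

x_c = 100.39 in, y_c = 64.59 in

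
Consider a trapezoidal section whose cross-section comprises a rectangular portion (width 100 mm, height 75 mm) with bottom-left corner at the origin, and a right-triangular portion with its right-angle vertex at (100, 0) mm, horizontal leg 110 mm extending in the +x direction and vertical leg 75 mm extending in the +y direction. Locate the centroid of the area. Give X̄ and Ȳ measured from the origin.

X̄ = 80.75 mm, Ȳ = 33.06 mm

rectangular portion: A = 100 × 75 = 7500.00, centroid at (50.00, 37.50).
triangular portion: A = ½·110·75 = 4125.00, centroid at (136.67, 25.00).
ΣA = 11625.00 mm²
ΣAX̄ = (7500.00)(50.00) + (4125.00)(136.67) = 938750.00 mm³
ΣAȲ = (7500.00)(37.50) + (4125.00)(25.00) = 384375.00 mm³
X̄ = 938750.00 / 11625.00 = 80.75 mm
Ȳ = 384375.00 / 11625.00 = 33.06 mm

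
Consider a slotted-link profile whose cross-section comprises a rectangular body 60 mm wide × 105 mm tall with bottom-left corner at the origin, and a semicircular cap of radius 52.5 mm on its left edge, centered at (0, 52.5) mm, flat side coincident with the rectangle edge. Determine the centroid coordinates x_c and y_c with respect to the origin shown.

x_c = 8.71 mm, y_c = 52.50 mm

rectangular body: A = 60 × 105 = 6300.00, centroid at (30.00, 52.50).
semicircular end: A = ½π·52.5² = 4329.51, centroid at (-22.28, 52.50).
ΣA = 10629.51 mm², ΣAx_c = 92531.25 mm³, ΣAy_c = 558049.14 mm³.
x_c = 92531.25/10629.51 = 8.71 mm; y_c = 558049.14/10629.51 = 52.50 mm.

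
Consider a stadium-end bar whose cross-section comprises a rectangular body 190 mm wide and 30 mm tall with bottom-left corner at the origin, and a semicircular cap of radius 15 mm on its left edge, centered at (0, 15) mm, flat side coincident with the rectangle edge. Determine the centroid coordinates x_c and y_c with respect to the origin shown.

Part | A | x̄ᵢ | ȳᵢ | A·x̄ᵢ | A·ȳᵢ
rectangular body | 5700.00 | 95.00 | 15.00 | 541500.00 | 85500.00
semicircular end | 353.43 | -6.37 | 15.00 | -2250.00 | 5301.44
Σ | 6053.43 |  |  | 539250.00 | 90801.44
x_c = 539250.00 / 6053.43 = 89.08 mm
y_c = 90801.44 / 6053.43 = 15.00 mm

x_c = 89.08 mm, y_c = 15.00 mm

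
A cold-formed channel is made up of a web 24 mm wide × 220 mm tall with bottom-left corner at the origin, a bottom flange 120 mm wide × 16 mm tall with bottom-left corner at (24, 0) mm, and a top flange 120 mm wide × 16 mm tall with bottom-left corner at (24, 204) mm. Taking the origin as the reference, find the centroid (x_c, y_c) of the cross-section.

x_c = 42.32 mm, y_c = 110.00 mm

web: A = 24 × 220 = 5280.00, centroid at (12.00, 110.00).
bottom flange: A = 120 × 16 = 1920.00, centroid at (84.00, 8.00).
top flange: A = 120 × 16 = 1920.00, centroid at (84.00, 212.00).
ΣA = 9120.00 mm²
ΣAx_c = (5280.00)(12.00) + (1920.00)(84.00) + (1920.00)(84.00) = 385920.00 mm³
ΣAy_c = (5280.00)(110.00) + (1920.00)(8.00) + (1920.00)(212.00) = 1003200.00 mm³
x_c = 385920.00 / 9120.00 = 42.32 mm
y_c = 1003200.00 / 9120.00 = 110.00 mm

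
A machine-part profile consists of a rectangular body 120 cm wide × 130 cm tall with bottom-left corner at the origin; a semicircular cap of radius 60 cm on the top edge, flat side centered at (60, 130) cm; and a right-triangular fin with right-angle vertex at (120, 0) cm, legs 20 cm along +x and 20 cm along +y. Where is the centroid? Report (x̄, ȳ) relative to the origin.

rectangular body: A = 120 × 130 = 15600.00, centroid at (60.00, 65.00).
semicircular top: A = ½π·60² = 5654.87, centroid at (60.00, 155.46).
triangular fin: A = ½·20·20 = 200.00, centroid at (126.67, 6.67).
ΣA = 21454.87 cm²
ΣAx̄ = (15600.00)(60.00) + (5654.87)(60.00) + (200.00)(126.67) = 1300625.34 cm³
ΣAȳ = (15600.00)(65.00) + (5654.87)(155.46) + (200.00)(6.67) = 1894466.01 cm³
x̄ = 1300625.34 / 21454.87 = 60.62 cm
ȳ = 1894466.01 / 21454.87 = 88.30 cm

x̄ = 60.62 cm, ȳ = 88.30 cm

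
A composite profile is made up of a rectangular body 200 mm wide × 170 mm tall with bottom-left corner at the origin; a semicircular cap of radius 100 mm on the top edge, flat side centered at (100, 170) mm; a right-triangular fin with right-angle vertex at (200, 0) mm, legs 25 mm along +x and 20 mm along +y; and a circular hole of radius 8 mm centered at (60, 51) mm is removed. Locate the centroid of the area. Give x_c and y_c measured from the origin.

rectangular body: A = 200 × 170 = 34000.00, centroid at (100.00, 85.00).
semicircular top: A = ½π·100² = 15707.96, centroid at (100.00, 212.44).
triangular fin: A = ½·25·20 = 250.00, centroid at (208.33, 6.67).
hole: A = −π·8² = -201.06, centroid at (60.00, 51.00).
ΣA = 49756.90 mm²
ΣAx_c = (34000.00)(100.00) + (15707.96)(100.00) + (250.00)(208.33) + (-201.06)(60.00) = 5010815.94 mm³
ΣAy_c = (34000.00)(85.00) + (15707.96)(212.44) + (250.00)(6.67) + (-201.06)(51.00) = 6218432.93 mm³
x_c = 5010815.94 / 49756.90 = 100.71 mm
y_c = 6218432.93 / 49756.90 = 124.98 mm

x_c = 100.71 mm, y_c = 124.98 mm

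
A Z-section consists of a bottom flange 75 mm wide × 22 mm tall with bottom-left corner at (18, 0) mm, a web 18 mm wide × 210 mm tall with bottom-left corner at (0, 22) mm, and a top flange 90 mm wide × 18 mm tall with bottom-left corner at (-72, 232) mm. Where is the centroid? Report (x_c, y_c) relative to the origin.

bottom flange: A = 75 × 22 = 1650.00, centroid at (55.50, 11.00).
web: A = 18 × 210 = 3780.00, centroid at (9.00, 127.00).
top flange: A = 90 × 18 = 1620.00, centroid at (-27.00, 241.00).
ΣA = 7050.00 mm²
ΣAx_c = (1650.00)(55.50) + (3780.00)(9.00) + (1620.00)(-27.00) = 81855.00 mm³
ΣAy_c = (1650.00)(11.00) + (3780.00)(127.00) + (1620.00)(241.00) = 888630.00 mm³
x_c = 81855.00 / 7050.00 = 11.61 mm
y_c = 888630.00 / 7050.00 = 126.05 mm

x_c = 11.61 mm, y_c = 126.05 mm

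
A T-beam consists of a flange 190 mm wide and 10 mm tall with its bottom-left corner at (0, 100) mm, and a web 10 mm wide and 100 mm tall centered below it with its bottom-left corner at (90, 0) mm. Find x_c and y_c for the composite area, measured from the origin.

web: A = 10 × 100 = 1000.00, centroid at (95.00, 50.00).
flange: A = 190 × 10 = 1900.00, centroid at (95.00, 105.00).
ΣA = 2900.00 mm², ΣAx_c = 275500.00 mm³, ΣAy_c = 249500.00 mm³.
x_c = 275500.00/2900.00 = 95.00 mm; y_c = 249500.00/2900.00 = 86.03 mm.

x_c = 95.00 mm, y_c = 86.03 mm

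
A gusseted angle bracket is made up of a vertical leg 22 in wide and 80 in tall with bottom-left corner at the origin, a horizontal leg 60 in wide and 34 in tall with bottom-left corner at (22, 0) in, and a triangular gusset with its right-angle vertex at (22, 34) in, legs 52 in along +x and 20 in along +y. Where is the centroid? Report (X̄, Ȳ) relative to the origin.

X̄ = 33.77 in, Ȳ = 29.22 in

Part | A | x̄ᵢ | ȳᵢ | A·x̄ᵢ | A·ȳᵢ
vertical leg | 1760.00 | 11.00 | 40.00 | 19360.00 | 70400.00
horizontal leg | 2040.00 | 52.00 | 17.00 | 106080.00 | 34680.00
gusset | 520.00 | 39.33 | 40.67 | 20453.33 | 21146.67
Σ | 4320.00 |  |  | 145893.33 | 126226.67
X̄ = 145893.33 / 4320.00 = 33.77 in
Ȳ = 126226.67 / 4320.00 = 29.22 in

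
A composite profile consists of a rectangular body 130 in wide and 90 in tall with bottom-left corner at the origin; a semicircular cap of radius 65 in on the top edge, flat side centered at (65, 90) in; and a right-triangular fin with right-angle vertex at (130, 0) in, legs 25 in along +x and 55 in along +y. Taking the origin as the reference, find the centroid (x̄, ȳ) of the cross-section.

x̄ = 67.65 in, ȳ = 69.36 in

Part | A | x̄ᵢ | ȳᵢ | A·x̄ᵢ | A·ȳᵢ
rectangular body | 11700.00 | 65.00 | 45.00 | 760500.00 | 526500.00
semicircular top | 6636.61 | 65.00 | 117.59 | 431379.94 | 780378.64
triangular fin | 687.50 | 138.33 | 18.33 | 95104.17 | 12604.17
Σ | 19024.11 |  |  | 1286984.11 | 1319482.80
x̄ = 1286984.11 / 19024.11 = 67.65 in
ȳ = 1319482.80 / 19024.11 = 69.36 in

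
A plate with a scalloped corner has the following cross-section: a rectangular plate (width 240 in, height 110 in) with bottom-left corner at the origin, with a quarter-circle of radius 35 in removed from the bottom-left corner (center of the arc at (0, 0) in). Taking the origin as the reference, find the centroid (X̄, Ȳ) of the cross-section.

X̄ = 123.98 in, Ȳ = 56.52 in

Part | A | x̄ᵢ | ȳᵢ | A·x̄ᵢ | A·ȳᵢ
plate | 26400.00 | 120.00 | 55.00 | 3168000.00 | 1452000.00
removed quarter-circle | -962.11 | 14.85 | 14.85 | -14291.67 | -14291.67
Σ | 25437.89 |  |  | 3153708.33 | 1437708.33
X̄ = 3153708.33 / 25437.89 = 123.98 in
Ȳ = 1437708.33 / 25437.89 = 56.52 in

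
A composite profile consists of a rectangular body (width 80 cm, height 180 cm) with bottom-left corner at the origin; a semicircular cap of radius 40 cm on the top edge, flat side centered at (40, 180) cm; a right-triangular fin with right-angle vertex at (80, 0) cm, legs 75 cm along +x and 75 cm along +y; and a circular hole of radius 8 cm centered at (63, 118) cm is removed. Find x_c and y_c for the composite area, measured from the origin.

x_c = 49.13 cm, y_c = 94.12 cm

rectangular body: A = 80 × 180 = 14400.00, centroid at (40.00, 90.00).
semicircular top: A = ½π·40² = 2513.27, centroid at (40.00, 196.98).
triangular fin: A = ½·75·75 = 2812.50, centroid at (105.00, 25.00).
hole: A = −π·8² = -201.06, centroid at (63.00, 118.00).
ΣA = 19524.71 cm²
ΣAx_c = (14400.00)(40.00) + (2513.27)(40.00) + (2812.50)(105.00) + (-201.06)(63.00) = 959176.56 cm³
ΣAy_c = (14400.00)(90.00) + (2513.27)(196.98) + (2812.50)(25.00) + (-201.06)(118.00) = 1837643.20 cm³
x_c = 959176.56 / 19524.71 = 49.13 cm
y_c = 1837643.20 / 19524.71 = 94.12 cm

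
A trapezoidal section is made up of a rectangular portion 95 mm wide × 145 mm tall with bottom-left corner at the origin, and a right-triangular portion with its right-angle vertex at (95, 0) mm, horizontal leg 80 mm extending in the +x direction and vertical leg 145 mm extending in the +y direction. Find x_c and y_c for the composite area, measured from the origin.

Part | A | x̄ᵢ | ȳᵢ | A·x̄ᵢ | A·ȳᵢ
rectangular portion | 13775.00 | 47.50 | 72.50 | 654312.50 | 998687.50
triangular portion | 5800.00 | 121.67 | 48.33 | 705666.67 | 280333.33
Σ | 19575.00 |  |  | 1359979.17 | 1279020.83
x_c = 1359979.17 / 19575.00 = 69.48 mm
y_c = 1279020.83 / 19575.00 = 65.34 mm

x_c = 69.48 mm, y_c = 65.34 mm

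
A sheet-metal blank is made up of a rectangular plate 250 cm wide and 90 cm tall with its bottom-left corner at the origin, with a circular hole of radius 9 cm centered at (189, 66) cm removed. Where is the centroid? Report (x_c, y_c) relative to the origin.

x_c = 124.27 cm, y_c = 44.76 cm

Part | A | x̄ᵢ | ȳᵢ | A·x̄ᵢ | A·ȳᵢ
plate | 22500.00 | 125.00 | 45.00 | 2812500.00 | 1012500.00
hole | -254.47 | 189.00 | 66.00 | -48094.64 | -16794.95
Σ | 22245.53 |  |  | 2764405.36 | 995705.05
x_c = 2764405.36 / 22245.53 = 124.27 cm
y_c = 995705.05 / 22245.53 = 44.76 cm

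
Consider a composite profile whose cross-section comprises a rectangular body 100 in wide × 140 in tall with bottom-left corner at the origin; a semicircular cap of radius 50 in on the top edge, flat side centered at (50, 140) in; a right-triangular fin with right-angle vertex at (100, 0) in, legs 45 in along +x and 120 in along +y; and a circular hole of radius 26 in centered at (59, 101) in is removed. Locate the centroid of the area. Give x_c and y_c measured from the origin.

Part | A | x̄ᵢ | ȳᵢ | A·x̄ᵢ | A·ȳᵢ
rectangular body | 14000.00 | 50.00 | 70.00 | 700000.00 | 980000.00
semicircular top | 3926.99 | 50.00 | 161.22 | 196349.54 | 633112.05
triangular fin | 2700.00 | 115.00 | 40.00 | 310500.00 | 108000.00
hole | -2123.72 | 59.00 | 101.00 | -125299.28 | -214495.38
Σ | 18503.27 |  |  | 1081550.26 | 1506616.67
x_c = 1081550.26 / 18503.27 = 58.45 in
y_c = 1506616.67 / 18503.27 = 81.42 in

x_c = 58.45 in, y_c = 81.42 in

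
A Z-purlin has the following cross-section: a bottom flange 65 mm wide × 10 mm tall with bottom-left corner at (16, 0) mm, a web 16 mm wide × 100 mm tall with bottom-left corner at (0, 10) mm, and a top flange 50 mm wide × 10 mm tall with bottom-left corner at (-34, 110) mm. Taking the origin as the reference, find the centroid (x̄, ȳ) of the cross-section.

x̄ = 14.48 mm, ȳ = 57.00 mm

Part | A | x̄ᵢ | ȳᵢ | A·x̄ᵢ | A·ȳᵢ
bottom flange | 650.00 | 48.50 | 5.00 | 31525.00 | 3250.00
web | 1600.00 | 8.00 | 60.00 | 12800.00 | 96000.00
top flange | 500.00 | -9.00 | 115.00 | -4500.00 | 57500.00
Σ | 2750.00 |  |  | 39825.00 | 156750.00
x̄ = 39825.00 / 2750.00 = 14.48 mm
ȳ = 156750.00 / 2750.00 = 57.00 mm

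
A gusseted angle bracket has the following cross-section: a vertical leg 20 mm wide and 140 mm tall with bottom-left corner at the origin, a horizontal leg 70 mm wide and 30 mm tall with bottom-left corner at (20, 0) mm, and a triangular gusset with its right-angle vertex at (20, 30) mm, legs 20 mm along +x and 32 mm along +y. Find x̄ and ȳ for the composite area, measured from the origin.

x̄ = 29.13 mm, ȳ = 46.08 mm

vertical leg: A = 20 × 140 = 2800.00, centroid at (10.00, 70.00).
horizontal leg: A = 70 × 30 = 2100.00, centroid at (55.00, 15.00).
gusset: A = ½·20·32 = 320.00, centroid at (26.67, 40.67).
ΣA = 5220.00 mm², ΣAx̄ = 152033.33 mm³, ΣAȳ = 240513.33 mm³.
x̄ = 152033.33/5220.00 = 29.13 mm; ȳ = 240513.33/5220.00 = 46.08 mm.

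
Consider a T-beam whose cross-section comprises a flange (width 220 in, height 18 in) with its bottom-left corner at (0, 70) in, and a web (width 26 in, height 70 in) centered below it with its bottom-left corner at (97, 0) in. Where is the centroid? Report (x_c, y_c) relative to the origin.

Part | A | x̄ᵢ | ȳᵢ | A·x̄ᵢ | A·ȳᵢ
web | 1820.00 | 110.00 | 35.00 | 200200.00 | 63700.00
flange | 3960.00 | 110.00 | 79.00 | 435600.00 | 312840.00
Σ | 5780.00 |  |  | 635800.00 | 376540.00
x_c = 635800.00 / 5780.00 = 110.00 in
y_c = 376540.00 / 5780.00 = 65.15 in

x_c = 110.00 in, y_c = 65.15 in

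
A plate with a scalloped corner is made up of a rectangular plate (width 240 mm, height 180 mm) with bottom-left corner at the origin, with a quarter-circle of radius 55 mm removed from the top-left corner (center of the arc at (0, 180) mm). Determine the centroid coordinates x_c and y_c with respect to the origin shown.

x_c = 125.63 mm, y_c = 86.12 mm

plate: A = 240 × 180 = 43200.00, centroid at (120.00, 90.00).
removed quarter-circle: A = −¼π·55² = -2375.83, centroid at (23.34, 156.66).
ΣA = 40824.17 mm², ΣAx_c = 5128541.67 mm³, ΣAy_c = 3515809.03 mm³.
x_c = 5128541.67/40824.17 = 125.63 mm; y_c = 3515809.03/40824.17 = 86.12 mm.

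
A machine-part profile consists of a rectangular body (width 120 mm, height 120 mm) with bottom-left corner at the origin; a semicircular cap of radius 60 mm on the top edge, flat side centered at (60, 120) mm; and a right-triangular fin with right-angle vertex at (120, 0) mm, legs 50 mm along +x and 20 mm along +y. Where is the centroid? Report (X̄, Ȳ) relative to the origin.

X̄ = 61.86 mm, Ȳ = 82.21 mm

rectangular body: A = 120 × 120 = 14400.00, centroid at (60.00, 60.00).
semicircular top: A = ½π·60² = 5654.87, centroid at (60.00, 145.46).
triangular fin: A = ½·50·20 = 500.00, centroid at (136.67, 6.67).
ΣA = 20554.87 mm², ΣAX̄ = 1271625.34 mm³, ΣAȲ = 1689917.35 mm³.
X̄ = 1271625.34/20554.87 = 61.86 mm; Ȳ = 1689917.35/20554.87 = 82.21 mm.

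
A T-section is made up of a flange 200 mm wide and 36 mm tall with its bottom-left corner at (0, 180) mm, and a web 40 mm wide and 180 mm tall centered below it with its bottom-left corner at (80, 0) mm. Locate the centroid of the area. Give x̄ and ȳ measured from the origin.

x̄ = 100.00 mm, ȳ = 144.00 mm

Part | A | x̄ᵢ | ȳᵢ | A·x̄ᵢ | A·ȳᵢ
web | 7200.00 | 100.00 | 90.00 | 720000.00 | 648000.00
flange | 7200.00 | 100.00 | 198.00 | 720000.00 | 1425600.00
Σ | 14400.00 |  |  | 1440000.00 | 2073600.00
x̄ = 1440000.00 / 14400.00 = 100.00 mm
ȳ = 2073600.00 / 14400.00 = 144.00 mm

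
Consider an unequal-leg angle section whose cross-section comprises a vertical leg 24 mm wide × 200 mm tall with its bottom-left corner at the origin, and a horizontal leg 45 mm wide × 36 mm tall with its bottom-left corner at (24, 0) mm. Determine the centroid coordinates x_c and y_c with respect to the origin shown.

x_c = 20.71 mm, y_c = 79.31 mm

vertical leg: A = 24 × 200 = 4800.00, centroid at (12.00, 100.00).
horizontal leg: A = 45 × 36 = 1620.00, centroid at (46.50, 18.00).
ΣA = 6420.00 mm², ΣAx_c = 132930.00 mm³, ΣAy_c = 509160.00 mm³.
x_c = 132930.00/6420.00 = 20.71 mm; y_c = 509160.00/6420.00 = 79.31 mm.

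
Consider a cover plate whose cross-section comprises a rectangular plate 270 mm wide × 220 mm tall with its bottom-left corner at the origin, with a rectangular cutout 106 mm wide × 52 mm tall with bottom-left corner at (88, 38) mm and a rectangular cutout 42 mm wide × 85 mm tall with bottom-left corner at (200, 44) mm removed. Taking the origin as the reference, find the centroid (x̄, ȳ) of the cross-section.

x̄ = 128.24 mm, ȳ = 116.71 mm

plate: A = 270 × 220 = 59400.00, centroid at (135.00, 110.00).
hole 1: A = −(106 × 52) = -5512.00, centroid at (141.00, 64.00).
hole 2: A = −(42 × 85) = -3570.00, centroid at (221.00, 86.50).
ΣA = 50318.00 mm²
ΣAx̄ = (59400.00)(135.00) + (-5512.00)(141.00) + (-3570.00)(221.00) = 6452838.00 mm³
ΣAȳ = (59400.00)(110.00) + (-5512.00)(64.00) + (-3570.00)(86.50) = 5872427.00 mm³
x̄ = 6452838.00 / 50318.00 = 128.24 mm
ȳ = 5872427.00 / 50318.00 = 116.71 mm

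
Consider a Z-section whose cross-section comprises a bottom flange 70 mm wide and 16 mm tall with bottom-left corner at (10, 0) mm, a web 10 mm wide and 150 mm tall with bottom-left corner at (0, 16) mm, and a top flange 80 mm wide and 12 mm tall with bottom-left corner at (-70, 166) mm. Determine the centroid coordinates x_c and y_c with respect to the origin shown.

bottom flange: A = 70 × 16 = 1120.00, centroid at (45.00, 8.00).
web: A = 10 × 150 = 1500.00, centroid at (5.00, 91.00).
top flange: A = 80 × 12 = 960.00, centroid at (-30.00, 172.00).
ΣA = 3580.00 mm², ΣAx_c = 29100.00 mm³, ΣAy_c = 310580.00 mm³.
x_c = 29100.00/3580.00 = 8.13 mm; y_c = 310580.00/3580.00 = 86.75 mm.

x_c = 8.13 mm, y_c = 86.75 mm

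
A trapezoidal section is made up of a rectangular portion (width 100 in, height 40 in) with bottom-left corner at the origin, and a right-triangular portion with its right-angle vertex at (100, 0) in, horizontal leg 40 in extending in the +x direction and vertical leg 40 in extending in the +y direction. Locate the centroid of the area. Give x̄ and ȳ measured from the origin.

x̄ = 60.56 in, ȳ = 18.89 in

Part | A | x̄ᵢ | ȳᵢ | A·x̄ᵢ | A·ȳᵢ
rectangular portion | 4000.00 | 50.00 | 20.00 | 200000.00 | 80000.00
triangular portion | 800.00 | 113.33 | 13.33 | 90666.67 | 10666.67
Σ | 4800.00 |  |  | 290666.67 | 90666.67
x̄ = 290666.67 / 4800.00 = 60.56 in
ȳ = 90666.67 / 4800.00 = 18.89 in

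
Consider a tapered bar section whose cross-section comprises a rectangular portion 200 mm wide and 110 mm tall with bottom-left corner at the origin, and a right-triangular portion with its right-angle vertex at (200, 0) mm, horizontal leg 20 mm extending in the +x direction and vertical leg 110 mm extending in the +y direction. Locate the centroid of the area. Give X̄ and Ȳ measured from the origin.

Part | A | x̄ᵢ | ȳᵢ | A·x̄ᵢ | A·ȳᵢ
rectangular portion | 22000.00 | 100.00 | 55.00 | 2200000.00 | 1210000.00
triangular portion | 1100.00 | 206.67 | 36.67 | 227333.33 | 40333.33
Σ | 23100.00 |  |  | 2427333.33 | 1250333.33
X̄ = 2427333.33 / 23100.00 = 105.08 mm
Ȳ = 1250333.33 / 23100.00 = 54.13 mm

X̄ = 105.08 mm, Ȳ = 54.13 mm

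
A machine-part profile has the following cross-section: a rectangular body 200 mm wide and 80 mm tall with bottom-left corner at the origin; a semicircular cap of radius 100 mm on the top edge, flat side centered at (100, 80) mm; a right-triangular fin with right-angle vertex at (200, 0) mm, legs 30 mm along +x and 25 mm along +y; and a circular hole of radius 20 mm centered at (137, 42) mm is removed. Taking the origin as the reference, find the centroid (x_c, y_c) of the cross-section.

rectangular body: A = 200 × 80 = 16000.00, centroid at (100.00, 40.00).
semicircular top: A = ½π·100² = 15707.96, centroid at (100.00, 122.44).
triangular fin: A = ½·30·25 = 375.00, centroid at (210.00, 8.33).
hole: A = −π·20² = -1256.64, centroid at (137.00, 42.00).
ΣA = 30826.33 mm²
ΣAx_c = (16000.00)(100.00) + (15707.96)(100.00) + (375.00)(210.00) + (-1256.64)(137.00) = 3077387.05 mm³
ΣAy_c = (16000.00)(40.00) + (15707.96)(122.44) + (375.00)(8.33) + (-1256.64)(42.00) = 2513649.97 mm³
x_c = 3077387.05 / 30826.33 = 99.83 mm
y_c = 2513649.97 / 30826.33 = 81.54 mm

x_c = 99.83 mm, y_c = 81.54 mm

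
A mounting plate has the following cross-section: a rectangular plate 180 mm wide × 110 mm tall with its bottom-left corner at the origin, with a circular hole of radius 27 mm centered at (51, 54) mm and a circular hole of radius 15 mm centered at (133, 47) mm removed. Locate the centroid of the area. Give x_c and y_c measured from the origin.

plate: A = 180 × 110 = 19800.00, centroid at (90.00, 55.00).
hole 1: A = −π·27² = -2290.22, centroid at (51.00, 54.00).
hole 2: A = −π·15² = -706.86, centroid at (133.00, 47.00).
ΣA = 16802.92 mm², ΣAx_c = 1571186.57 mm³, ΣAy_c = 932105.72 mm³.
x_c = 1571186.57/16802.92 = 93.51 mm; y_c = 932105.72/16802.92 = 55.47 mm.

x_c = 93.51 mm, y_c = 55.47 mm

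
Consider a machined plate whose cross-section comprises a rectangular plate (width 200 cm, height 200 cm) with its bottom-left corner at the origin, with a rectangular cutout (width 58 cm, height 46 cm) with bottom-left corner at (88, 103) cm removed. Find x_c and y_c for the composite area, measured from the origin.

plate: A = 200 × 200 = 40000.00, centroid at (100.00, 100.00).
hole: A = −(58 × 46) = -2668.00, centroid at (117.00, 126.00).
ΣA = 37332.00 cm²
ΣAx_c = (40000.00)(100.00) + (-2668.00)(117.00) = 3687844.00 cm³
ΣAy_c = (40000.00)(100.00) + (-2668.00)(126.00) = 3663832.00 cm³
x_c = 3687844.00 / 37332.00 = 98.79 cm
y_c = 3663832.00 / 37332.00 = 98.14 cm

x_c = 98.79 cm, y_c = 98.14 cm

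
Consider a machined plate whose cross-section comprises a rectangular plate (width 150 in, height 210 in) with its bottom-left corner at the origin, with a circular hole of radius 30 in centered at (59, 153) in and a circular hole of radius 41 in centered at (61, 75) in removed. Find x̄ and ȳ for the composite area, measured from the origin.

plate: A = 150 × 210 = 31500.00, centroid at (75.00, 105.00).
hole 1: A = −π·30² = -2827.43, centroid at (59.00, 153.00).
hole 2: A = −π·41² = -5281.02, centroid at (61.00, 75.00).
ΣA = 23391.55 in², ΣAx̄ = 1873539.38 in³, ΣAȳ = 2478826.40 in³.
x̄ = 1873539.38/23391.55 = 80.09 in; ȳ = 2478826.40/23391.55 = 105.97 in.

x̄ = 80.09 in, ȳ = 105.97 in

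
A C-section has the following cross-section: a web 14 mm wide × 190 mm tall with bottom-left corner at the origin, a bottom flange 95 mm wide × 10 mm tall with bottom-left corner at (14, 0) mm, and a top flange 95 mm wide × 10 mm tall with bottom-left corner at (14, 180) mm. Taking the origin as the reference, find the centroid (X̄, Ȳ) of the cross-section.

web: A = 14 × 190 = 2660.00, centroid at (7.00, 95.00).
bottom flange: A = 95 × 10 = 950.00, centroid at (61.50, 5.00).
top flange: A = 95 × 10 = 950.00, centroid at (61.50, 185.00).
ΣA = 4560.00 mm², ΣAX̄ = 135470.00 mm³, ΣAȲ = 433200.00 mm³.
X̄ = 135470.00/4560.00 = 29.71 mm; Ȳ = 433200.00/4560.00 = 95.00 mm.

X̄ = 29.71 mm, Ȳ = 95.00 mm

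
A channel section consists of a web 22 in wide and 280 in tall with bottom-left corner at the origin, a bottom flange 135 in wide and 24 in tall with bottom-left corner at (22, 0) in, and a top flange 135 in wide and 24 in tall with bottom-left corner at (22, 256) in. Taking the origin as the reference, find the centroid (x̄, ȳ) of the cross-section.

web: A = 22 × 280 = 6160.00, centroid at (11.00, 140.00).
bottom flange: A = 135 × 24 = 3240.00, centroid at (89.50, 12.00).
top flange: A = 135 × 24 = 3240.00, centroid at (89.50, 268.00).
ΣA = 12640.00 in²
ΣAx̄ = (6160.00)(11.00) + (3240.00)(89.50) + (3240.00)(89.50) = 647720.00 in³
ΣAȳ = (6160.00)(140.00) + (3240.00)(12.00) + (3240.00)(268.00) = 1769600.00 in³
x̄ = 647720.00 / 12640.00 = 51.24 in
ȳ = 1769600.00 / 12640.00 = 140.00 in

x̄ = 51.24 in, ȳ = 140.00 in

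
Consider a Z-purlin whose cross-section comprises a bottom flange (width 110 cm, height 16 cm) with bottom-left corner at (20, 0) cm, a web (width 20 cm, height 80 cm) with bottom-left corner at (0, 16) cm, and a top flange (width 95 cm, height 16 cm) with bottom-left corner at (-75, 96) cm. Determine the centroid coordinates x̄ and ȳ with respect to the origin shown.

x̄ = 21.76 cm, ȳ = 53.64 cm

bottom flange: A = 110 × 16 = 1760.00, centroid at (75.00, 8.00).
web: A = 20 × 80 = 1600.00, centroid at (10.00, 56.00).
top flange: A = 95 × 16 = 1520.00, centroid at (-27.50, 104.00).
ΣA = 4880.00 cm²
ΣAx̄ = (1760.00)(75.00) + (1600.00)(10.00) + (1520.00)(-27.50) = 106200.00 cm³
ΣAȳ = (1760.00)(8.00) + (1600.00)(56.00) + (1520.00)(104.00) = 261760.00 cm³
x̄ = 106200.00 / 4880.00 = 21.76 cm
ȳ = 261760.00 / 4880.00 = 53.64 cm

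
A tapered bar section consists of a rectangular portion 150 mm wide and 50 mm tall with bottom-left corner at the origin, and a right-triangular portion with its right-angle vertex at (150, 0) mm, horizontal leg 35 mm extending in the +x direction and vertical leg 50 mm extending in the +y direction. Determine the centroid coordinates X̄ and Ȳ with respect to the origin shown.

Part | A | x̄ᵢ | ȳᵢ | A·x̄ᵢ | A·ȳᵢ
rectangular portion | 7500.00 | 75.00 | 25.00 | 562500.00 | 187500.00
triangular portion | 875.00 | 161.67 | 16.67 | 141458.33 | 14583.33
Σ | 8375.00 |  |  | 703958.33 | 202083.33
X̄ = 703958.33 / 8375.00 = 84.05 mm
Ȳ = 202083.33 / 8375.00 = 24.13 mm

X̄ = 84.05 mm, Ȳ = 24.13 mm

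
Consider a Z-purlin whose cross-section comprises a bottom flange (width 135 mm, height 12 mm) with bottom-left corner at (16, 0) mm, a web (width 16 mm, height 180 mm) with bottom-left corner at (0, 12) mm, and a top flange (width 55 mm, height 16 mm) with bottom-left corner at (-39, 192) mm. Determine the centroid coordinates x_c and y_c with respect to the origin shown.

x_c = 27.54 mm, y_c = 89.12 mm

Part | A | x̄ᵢ | ȳᵢ | A·x̄ᵢ | A·ȳᵢ
bottom flange | 1620.00 | 83.50 | 6.00 | 135270.00 | 9720.00
web | 2880.00 | 8.00 | 102.00 | 23040.00 | 293760.00
top flange | 880.00 | -11.50 | 200.00 | -10120.00 | 176000.00
Σ | 5380.00 |  |  | 148190.00 | 479480.00
x_c = 148190.00 / 5380.00 = 27.54 mm
y_c = 479480.00 / 5380.00 = 89.12 mm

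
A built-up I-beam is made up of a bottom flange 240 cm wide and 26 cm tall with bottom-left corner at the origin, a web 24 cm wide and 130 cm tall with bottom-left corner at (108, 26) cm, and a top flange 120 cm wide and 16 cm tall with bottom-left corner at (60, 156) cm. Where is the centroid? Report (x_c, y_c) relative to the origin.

x_c = 120.00 cm, y_c = 60.28 cm

Part | A | x̄ᵢ | ȳᵢ | A·x̄ᵢ | A·ȳᵢ
bottom flange | 6240.00 | 120.00 | 13.00 | 748800.00 | 81120.00
web | 3120.00 | 120.00 | 91.00 | 374400.00 | 283920.00
top flange | 1920.00 | 120.00 | 164.00 | 230400.00 | 314880.00
Σ | 11280.00 |  |  | 1353600.00 | 679920.00
x_c = 1353600.00 / 11280.00 = 120.00 cm
y_c = 679920.00 / 11280.00 = 60.28 cm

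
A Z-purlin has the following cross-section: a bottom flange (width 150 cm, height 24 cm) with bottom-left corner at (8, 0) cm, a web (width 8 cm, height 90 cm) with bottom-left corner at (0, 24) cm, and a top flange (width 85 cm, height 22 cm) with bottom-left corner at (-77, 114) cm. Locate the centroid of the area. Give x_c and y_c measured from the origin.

x_c = 38.31 cm, y_c = 52.77 cm

bottom flange: A = 150 × 24 = 3600.00, centroid at (83.00, 12.00).
web: A = 8 × 90 = 720.00, centroid at (4.00, 69.00).
top flange: A = 85 × 22 = 1870.00, centroid at (-34.50, 125.00).
ΣA = 6190.00 cm²
ΣAx_c = (3600.00)(83.00) + (720.00)(4.00) + (1870.00)(-34.50) = 237165.00 cm³
ΣAy_c = (3600.00)(12.00) + (720.00)(69.00) + (1870.00)(125.00) = 326630.00 cm³
x_c = 237165.00 / 6190.00 = 38.31 cm
y_c = 326630.00 / 6190.00 = 52.77 cm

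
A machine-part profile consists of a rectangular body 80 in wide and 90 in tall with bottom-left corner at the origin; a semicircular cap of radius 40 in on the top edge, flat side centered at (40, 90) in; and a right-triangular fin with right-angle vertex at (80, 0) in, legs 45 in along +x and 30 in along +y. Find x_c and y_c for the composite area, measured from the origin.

rectangular body: A = 80 × 90 = 7200.00, centroid at (40.00, 45.00).
semicircular top: A = ½π·40² = 2513.27, centroid at (40.00, 106.98).
triangular fin: A = ½·45·30 = 675.00, centroid at (95.00, 10.00).
ΣA = 10388.27 in²
ΣAx_c = (7200.00)(40.00) + (2513.27)(40.00) + (675.00)(95.00) = 452655.96 in³
ΣAy_c = (7200.00)(45.00) + (2513.27)(106.98) + (675.00)(10.00) = 599611.34 in³
x_c = 452655.96 / 10388.27 = 43.57 in
y_c = 599611.34 / 10388.27 = 57.72 in

x_c = 43.57 in, y_c = 57.72 in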